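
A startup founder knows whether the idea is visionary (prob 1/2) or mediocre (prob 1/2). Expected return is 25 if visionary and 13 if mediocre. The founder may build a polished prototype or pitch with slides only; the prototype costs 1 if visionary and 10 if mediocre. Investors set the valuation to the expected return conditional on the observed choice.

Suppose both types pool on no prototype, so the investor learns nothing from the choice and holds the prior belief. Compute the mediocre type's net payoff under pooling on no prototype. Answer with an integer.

19

Pooled valuation = 1/2·25 + 1/2·13 = 19.
mediocre pays no cost for no prototype, so net payoff = 19.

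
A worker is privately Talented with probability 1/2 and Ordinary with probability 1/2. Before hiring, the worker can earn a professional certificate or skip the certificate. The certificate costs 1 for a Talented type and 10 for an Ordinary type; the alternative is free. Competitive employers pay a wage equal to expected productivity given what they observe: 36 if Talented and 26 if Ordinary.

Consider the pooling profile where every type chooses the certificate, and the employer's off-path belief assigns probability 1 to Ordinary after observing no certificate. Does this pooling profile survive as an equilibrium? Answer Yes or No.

On path, the employer holds the prior and pays 1/2·36 + 1/2·26 = 31. Off path (no certificate), believing Ordinary, it pays 26.
Talented: the certificate nets 31 − 1 = 30; no certificate nets 26. Talented stays.
Ordinary: the certificate nets 31 − 10 = 21; no certificate nets 26. Ordinary would deviate.
A type deviates, so pooling fails.

No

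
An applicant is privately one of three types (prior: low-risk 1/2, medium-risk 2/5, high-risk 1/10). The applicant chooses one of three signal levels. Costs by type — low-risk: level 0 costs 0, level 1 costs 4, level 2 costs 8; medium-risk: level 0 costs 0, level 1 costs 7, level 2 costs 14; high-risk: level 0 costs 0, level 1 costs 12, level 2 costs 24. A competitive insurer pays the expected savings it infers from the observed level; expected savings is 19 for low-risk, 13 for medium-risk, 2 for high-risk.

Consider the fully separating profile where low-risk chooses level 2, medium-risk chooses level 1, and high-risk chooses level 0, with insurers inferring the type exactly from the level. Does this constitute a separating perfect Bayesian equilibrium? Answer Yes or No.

Yes

Separating rebates: level 2 → 19, level 1 → 13, level 0 → 2.
low-risk (assigned level 2): level 0: 2 − 0 = 2; level 1: 13 − 4 = 9; level 2: 19 − 8 = 11. low-risk stays.
medium-risk (assigned level 1): level 0: 2 − 0 = 2; level 1: 13 − 7 = 6; level 2: 19 − 14 = 5. medium-risk stays.
high-risk (assigned level 0): level 0: 2 − 0 = 2; level 1: 13 − 12 = 1; level 2: 19 − 24 = -5. high-risk stays.
Every type prefers its assigned level; separation holds.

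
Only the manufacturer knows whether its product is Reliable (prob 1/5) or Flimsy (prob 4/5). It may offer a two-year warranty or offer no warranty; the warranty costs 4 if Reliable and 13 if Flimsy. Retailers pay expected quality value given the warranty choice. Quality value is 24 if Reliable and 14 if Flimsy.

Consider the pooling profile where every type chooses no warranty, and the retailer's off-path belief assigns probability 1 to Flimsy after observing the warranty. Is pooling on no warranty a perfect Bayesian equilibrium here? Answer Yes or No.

Yes

On path, the retailer holds the prior and pays 1/5·24 + 4/5·14 = 16. Off path (the warranty), believing Flimsy, it pays 14.
Reliable: no warranty nets 16; the warranty nets 14 − 4 = 10. Reliable stays.
Flimsy: no warranty nets 16; the warranty nets 14 − 13 = 1. Flimsy stays.
No type deviates, so pooling is sustained.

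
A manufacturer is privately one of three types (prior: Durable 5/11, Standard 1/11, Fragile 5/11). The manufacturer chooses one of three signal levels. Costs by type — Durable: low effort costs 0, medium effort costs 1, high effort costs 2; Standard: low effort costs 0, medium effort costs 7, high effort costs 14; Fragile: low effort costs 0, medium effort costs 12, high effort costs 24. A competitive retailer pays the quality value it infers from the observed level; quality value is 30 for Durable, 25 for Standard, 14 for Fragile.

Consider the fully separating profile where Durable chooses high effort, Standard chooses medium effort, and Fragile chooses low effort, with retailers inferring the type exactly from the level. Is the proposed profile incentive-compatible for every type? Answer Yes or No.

Yes

Separating prices: high effort → 30, medium effort → 25, low effort → 14.
Durable (assigned high effort): low effort: 14 − 0 = 14; medium effort: 25 − 1 = 24; high effort: 30 − 2 = 28. Durable stays.
Standard (assigned medium effort): low effort: 14 − 0 = 14; medium effort: 25 − 7 = 18; high effort: 30 − 14 = 16. Standard stays.
Fragile (assigned low effort): low effort: 14 − 0 = 14; medium effort: 25 − 12 = 13; high effort: 30 − 24 = 6. Fragile stays.
Every type prefers its assigned level; separation holds.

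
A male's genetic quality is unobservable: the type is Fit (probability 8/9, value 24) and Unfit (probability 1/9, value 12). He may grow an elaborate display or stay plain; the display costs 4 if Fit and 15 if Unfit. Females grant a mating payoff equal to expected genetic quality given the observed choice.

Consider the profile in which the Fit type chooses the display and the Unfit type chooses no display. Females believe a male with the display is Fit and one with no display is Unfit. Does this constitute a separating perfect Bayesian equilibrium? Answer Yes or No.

Under these beliefs, the display earns mating payoff 24 and no display earns mating payoff 12.
Fit: the display nets 24 − 4 = 20; no display nets 12. Fit prefers the display.
Unfit: the display nets 24 − 15 = 9; no display nets 12. Unfit prefers no display.
Neither type deviates, so the separating profile is an equilibrium.

Yes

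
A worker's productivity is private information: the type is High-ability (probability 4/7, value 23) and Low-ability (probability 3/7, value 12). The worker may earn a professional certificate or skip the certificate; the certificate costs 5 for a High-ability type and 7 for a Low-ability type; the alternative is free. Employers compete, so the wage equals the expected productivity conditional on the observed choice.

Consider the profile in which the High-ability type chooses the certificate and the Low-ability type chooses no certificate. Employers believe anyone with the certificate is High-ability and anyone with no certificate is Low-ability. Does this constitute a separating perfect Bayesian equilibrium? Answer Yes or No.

Under these beliefs, the certificate earns wage 23 and no certificate earns wage 12.
High-ability: the certificate nets 23 − 5 = 18; no certificate nets 12. High-ability prefers the certificate.
Low-ability: the certificate nets 23 − 7 = 16; no certificate nets 12. Low-ability would deviate to the certificate.
Low-ability has a profitable deviation, so the profile is not an equilibrium.

No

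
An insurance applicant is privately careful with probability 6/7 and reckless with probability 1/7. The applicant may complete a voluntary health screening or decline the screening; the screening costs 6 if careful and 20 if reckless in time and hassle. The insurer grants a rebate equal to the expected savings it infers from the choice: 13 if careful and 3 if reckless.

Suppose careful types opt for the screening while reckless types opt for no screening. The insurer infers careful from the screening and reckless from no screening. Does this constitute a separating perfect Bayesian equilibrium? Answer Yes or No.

Yes

Under these beliefs, the screening earns rebate 13 and no screening earns rebate 3.
careful: the screening nets 13 − 6 = 7; no screening nets 3. careful prefers the screening.
reckless: the screening nets 13 − 20 = -7; no screening nets 3. reckless prefers no screening.
Neither type deviates, so the separating profile is an equilibrium.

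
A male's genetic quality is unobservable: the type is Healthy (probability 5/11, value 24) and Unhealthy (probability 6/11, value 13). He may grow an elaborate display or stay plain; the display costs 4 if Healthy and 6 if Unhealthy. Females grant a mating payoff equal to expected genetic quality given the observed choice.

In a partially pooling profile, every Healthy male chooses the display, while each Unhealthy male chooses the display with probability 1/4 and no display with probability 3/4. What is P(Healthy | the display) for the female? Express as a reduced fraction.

P(the display) = (5/11)·1 + (6/11)·(1/4) = 13/22.
By Bayes' rule, P(Healthy | the display) = (5/11) / (13/22) = 10/13.

10/13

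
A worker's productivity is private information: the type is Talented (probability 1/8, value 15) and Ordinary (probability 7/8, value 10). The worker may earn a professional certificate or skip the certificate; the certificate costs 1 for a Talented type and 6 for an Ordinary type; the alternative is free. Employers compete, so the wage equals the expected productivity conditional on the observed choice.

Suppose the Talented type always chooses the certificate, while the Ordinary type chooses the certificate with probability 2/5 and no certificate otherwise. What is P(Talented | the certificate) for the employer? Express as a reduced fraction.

5/19

P(the certificate) = (1/8)·1 + (7/8)·(2/5) = 19/40.
By Bayes' rule, P(Talented | the certificate) = (1/8) / (19/40) = 5/19.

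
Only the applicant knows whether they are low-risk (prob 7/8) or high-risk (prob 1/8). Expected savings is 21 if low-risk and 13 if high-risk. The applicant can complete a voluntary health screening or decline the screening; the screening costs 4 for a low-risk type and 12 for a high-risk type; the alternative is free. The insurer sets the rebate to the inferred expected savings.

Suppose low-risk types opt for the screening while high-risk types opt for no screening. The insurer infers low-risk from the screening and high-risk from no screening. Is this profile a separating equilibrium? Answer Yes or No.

Yes

Under these beliefs, the screening earns rebate 21 and no screening earns rebate 13.
low-risk: the screening nets 21 − 4 = 17; no screening nets 13. low-risk prefers the screening.
high-risk: the screening nets 21 − 12 = 9; no screening nets 13. high-risk prefers no screening.
Neither type deviates, so the separating profile is an equilibrium.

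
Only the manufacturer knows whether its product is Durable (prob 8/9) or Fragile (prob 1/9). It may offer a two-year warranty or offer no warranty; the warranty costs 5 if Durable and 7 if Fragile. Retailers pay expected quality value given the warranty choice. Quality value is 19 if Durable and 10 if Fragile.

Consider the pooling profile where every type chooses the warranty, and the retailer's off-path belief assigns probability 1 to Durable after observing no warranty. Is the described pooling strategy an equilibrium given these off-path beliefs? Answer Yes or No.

No

On path, the retailer holds the prior and pays 8/9·19 + 1/9·10 = 18. Off path (no warranty), believing Durable, it pays 19.
Durable: the warranty nets 18 − 5 = 13; no warranty nets 19. Durable would deviate.
Fragile: the warranty nets 18 − 7 = 11; no warranty nets 19. Fragile would deviate.
A type deviates, so pooling fails.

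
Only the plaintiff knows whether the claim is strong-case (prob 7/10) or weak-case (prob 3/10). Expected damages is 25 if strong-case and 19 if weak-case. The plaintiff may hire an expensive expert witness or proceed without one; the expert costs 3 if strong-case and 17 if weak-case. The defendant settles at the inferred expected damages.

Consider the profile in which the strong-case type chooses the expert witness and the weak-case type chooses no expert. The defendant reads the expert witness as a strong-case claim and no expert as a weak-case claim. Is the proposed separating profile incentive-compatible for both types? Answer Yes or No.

Under these beliefs, the expert witness earns settlement 25 and no expert earns settlement 19.
strong-case: the expert witness nets 25 − 3 = 22; no expert nets 19. strong-case prefers the expert witness.
weak-case: the expert witness nets 25 − 17 = 8; no expert nets 19. weak-case prefers no expert.
Neither type deviates, so the separating profile is an equilibrium.

Yes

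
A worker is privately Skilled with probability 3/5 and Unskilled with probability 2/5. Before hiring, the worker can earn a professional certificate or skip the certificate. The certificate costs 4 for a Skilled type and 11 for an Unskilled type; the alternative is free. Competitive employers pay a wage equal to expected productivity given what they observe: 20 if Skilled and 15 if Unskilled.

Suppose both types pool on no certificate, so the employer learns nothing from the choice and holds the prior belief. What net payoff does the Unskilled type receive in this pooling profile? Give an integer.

18

Pooled wage = 3/5·20 + 2/5·15 = 18.
Unskilled pays no cost for no certificate, so net payoff = 18.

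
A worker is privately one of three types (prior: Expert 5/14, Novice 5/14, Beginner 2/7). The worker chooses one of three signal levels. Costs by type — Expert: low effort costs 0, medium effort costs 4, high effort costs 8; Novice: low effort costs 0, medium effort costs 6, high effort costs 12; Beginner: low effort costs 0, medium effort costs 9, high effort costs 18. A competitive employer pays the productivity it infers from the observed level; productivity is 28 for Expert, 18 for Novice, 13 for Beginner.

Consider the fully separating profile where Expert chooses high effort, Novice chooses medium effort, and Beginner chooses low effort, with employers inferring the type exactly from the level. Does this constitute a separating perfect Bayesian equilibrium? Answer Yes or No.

No

Separating wages: high effort → 28, medium effort → 18, low effort → 13.
Expert (assigned high effort): low effort: 13 − 0 = 13; medium effort: 18 − 4 = 14; high effort: 28 − 8 = 20. Expert stays.
Novice (assigned medium effort): low effort: 13 − 0 = 13; medium effort: 18 − 6 = 12; high effort: 28 − 12 = 16. Novice prefers high effort.
Beginner (assigned low effort): low effort: 13 − 0 = 13; medium effort: 18 − 9 = 9; high effort: 28 − 18 = 10. Beginner stays.
At least one type deviates; the separating profile fails.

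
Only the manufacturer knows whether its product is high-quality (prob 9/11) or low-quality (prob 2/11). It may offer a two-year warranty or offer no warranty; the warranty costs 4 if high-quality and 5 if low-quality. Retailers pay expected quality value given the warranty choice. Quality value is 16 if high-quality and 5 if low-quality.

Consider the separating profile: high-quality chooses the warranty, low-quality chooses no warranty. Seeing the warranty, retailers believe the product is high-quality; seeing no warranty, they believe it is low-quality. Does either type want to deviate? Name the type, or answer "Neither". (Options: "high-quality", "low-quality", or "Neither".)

The warranty pays 16; no warranty pays 5.
high-quality: assigned the warranty, nets 16 − 4 = 12; deviating to no warranty nets 5.
low-quality: assigned no warranty, nets 5; deviating to the warranty nets 16 − 5 = 11.
The low-quality type gains 6 by deviating.

low-quality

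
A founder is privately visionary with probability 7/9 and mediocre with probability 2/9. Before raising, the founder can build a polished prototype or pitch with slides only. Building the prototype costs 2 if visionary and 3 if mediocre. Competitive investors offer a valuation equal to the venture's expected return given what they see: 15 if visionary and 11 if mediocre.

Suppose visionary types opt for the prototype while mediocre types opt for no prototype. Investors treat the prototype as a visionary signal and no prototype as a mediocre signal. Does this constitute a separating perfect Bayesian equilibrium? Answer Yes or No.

No

Under these beliefs, the prototype earns valuation 15 and no prototype earns valuation 11.
visionary: the prototype nets 15 − 2 = 13; no prototype nets 11. visionary prefers the prototype.
mediocre: the prototype nets 15 − 3 = 12; no prototype nets 11. mediocre would deviate to the prototype.
mediocre has a profitable deviation, so the profile is not an equilibrium.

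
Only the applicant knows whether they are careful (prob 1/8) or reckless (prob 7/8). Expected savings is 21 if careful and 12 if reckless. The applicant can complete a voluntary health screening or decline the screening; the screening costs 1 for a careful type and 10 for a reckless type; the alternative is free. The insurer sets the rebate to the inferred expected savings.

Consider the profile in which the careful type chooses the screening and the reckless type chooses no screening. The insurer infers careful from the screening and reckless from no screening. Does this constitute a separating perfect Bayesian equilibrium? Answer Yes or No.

Under these beliefs, the screening earns rebate 21 and no screening earns rebate 12.
careful: the screening nets 21 − 1 = 20; no screening nets 12. careful prefers the screening.
reckless: the screening nets 21 − 10 = 11; no screening nets 12. reckless prefers no screening.
Neither type deviates, so the separating profile is an equilibrium.

Yes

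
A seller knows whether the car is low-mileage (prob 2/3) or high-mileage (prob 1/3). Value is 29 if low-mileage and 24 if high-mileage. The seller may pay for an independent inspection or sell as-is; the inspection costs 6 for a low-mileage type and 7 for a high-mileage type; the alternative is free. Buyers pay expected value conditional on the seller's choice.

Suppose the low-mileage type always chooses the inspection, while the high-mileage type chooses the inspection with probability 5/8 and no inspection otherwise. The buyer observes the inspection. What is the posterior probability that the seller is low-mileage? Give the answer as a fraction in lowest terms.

16/21

P(the inspection) = (2/3)·1 + (1/3)·(5/8) = 7/8.
By Bayes' rule, P(low-mileage | the inspection) = (2/3) / (7/8) = 16/21.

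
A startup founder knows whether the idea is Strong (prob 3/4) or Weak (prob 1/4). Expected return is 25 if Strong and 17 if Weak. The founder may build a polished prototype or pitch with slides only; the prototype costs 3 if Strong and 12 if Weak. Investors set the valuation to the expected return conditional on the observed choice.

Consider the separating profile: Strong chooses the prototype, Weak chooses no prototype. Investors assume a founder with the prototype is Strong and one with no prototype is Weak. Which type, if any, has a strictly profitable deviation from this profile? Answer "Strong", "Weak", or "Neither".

Neither

The prototype pays 25; no prototype pays 17.
Strong: assigned the prototype, nets 25 − 3 = 22; deviating to no prototype nets 17.
Weak: assigned no prototype, nets 17; deviating to the prototype nets 25 − 12 = 13.
Both types strictly prefer their assigned action; no profitable deviation.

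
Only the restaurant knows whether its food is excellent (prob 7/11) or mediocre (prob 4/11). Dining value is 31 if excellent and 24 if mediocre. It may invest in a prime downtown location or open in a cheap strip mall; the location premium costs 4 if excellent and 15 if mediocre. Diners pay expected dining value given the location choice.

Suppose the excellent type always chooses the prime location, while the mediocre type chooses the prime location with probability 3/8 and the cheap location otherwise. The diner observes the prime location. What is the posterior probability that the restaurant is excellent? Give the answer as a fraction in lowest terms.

14/17

P(the prime location) = (7/11)·1 + (4/11)·(3/8) = 17/22.
By Bayes' rule, P(excellent | the prime location) = (7/11) / (17/22) = 14/17.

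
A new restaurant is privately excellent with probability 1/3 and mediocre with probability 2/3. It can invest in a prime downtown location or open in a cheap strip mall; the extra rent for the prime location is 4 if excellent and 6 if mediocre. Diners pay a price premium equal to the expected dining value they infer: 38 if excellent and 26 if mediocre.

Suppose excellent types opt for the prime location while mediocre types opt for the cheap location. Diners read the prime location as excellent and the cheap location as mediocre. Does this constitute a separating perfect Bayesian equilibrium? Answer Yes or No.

Under these beliefs, the prime location earns price premium 38 and the cheap location earns price premium 26.
excellent: the prime location nets 38 − 4 = 34; the cheap location nets 26. excellent prefers the prime location.
mediocre: the prime location nets 38 − 6 = 32; the cheap location nets 26. mediocre would deviate to the prime location.
mediocre has a profitable deviation, so the profile is not an equilibrium.

No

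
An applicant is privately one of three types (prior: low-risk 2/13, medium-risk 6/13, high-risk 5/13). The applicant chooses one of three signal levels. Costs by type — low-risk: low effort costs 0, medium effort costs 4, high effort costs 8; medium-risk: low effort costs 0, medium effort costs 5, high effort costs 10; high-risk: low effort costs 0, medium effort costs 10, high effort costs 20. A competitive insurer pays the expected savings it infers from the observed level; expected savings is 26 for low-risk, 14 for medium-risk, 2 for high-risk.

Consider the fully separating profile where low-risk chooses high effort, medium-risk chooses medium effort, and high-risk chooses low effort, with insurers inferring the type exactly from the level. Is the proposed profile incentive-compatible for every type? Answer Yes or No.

Separating rebates: high effort → 26, medium effort → 14, low effort → 2.
low-risk (assigned high effort): low effort: 2 − 0 = 2; medium effort: 14 − 4 = 10; high effort: 26 − 8 = 18. low-risk stays.
medium-risk (assigned medium effort): low effort: 2 − 0 = 2; medium effort: 14 − 5 = 9; high effort: 26 − 10 = 16. medium-risk prefers high effort.
high-risk (assigned low effort): low effort: 2 − 0 = 2; medium effort: 14 − 10 = 4; high effort: 26 − 20 = 6. high-risk prefers high effort.
At least one type deviates; the separating profile fails.

No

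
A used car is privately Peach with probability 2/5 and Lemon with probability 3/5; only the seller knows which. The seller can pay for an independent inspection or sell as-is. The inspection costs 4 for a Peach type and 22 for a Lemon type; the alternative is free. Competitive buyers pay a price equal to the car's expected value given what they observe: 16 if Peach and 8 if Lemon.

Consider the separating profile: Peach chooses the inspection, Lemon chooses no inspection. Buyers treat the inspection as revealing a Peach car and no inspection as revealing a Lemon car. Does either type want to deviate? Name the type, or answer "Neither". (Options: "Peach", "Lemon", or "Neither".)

The inspection pays 16; no inspection pays 8.
Peach: assigned the inspection, nets 16 − 4 = 12; deviating to no inspection nets 8.
Lemon: assigned no inspection, nets 8; deviating to the inspection nets 16 − 22 = -6.
Both types strictly prefer their assigned action; no profitable deviation.

Neither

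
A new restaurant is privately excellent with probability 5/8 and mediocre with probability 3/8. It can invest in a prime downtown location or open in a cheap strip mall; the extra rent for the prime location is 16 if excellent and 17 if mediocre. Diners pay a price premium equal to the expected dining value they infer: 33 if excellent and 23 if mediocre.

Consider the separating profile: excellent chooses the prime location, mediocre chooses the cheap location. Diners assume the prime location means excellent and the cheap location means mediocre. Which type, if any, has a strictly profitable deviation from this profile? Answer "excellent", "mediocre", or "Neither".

excellent

The prime location pays 33; the cheap location pays 23.
excellent: assigned the prime location, nets 33 − 16 = 17; deviating to the cheap location nets 23.
mediocre: assigned the cheap location, nets 23; deviating to the prime location nets 33 − 17 = 16.
The excellent type gains 6 by deviating.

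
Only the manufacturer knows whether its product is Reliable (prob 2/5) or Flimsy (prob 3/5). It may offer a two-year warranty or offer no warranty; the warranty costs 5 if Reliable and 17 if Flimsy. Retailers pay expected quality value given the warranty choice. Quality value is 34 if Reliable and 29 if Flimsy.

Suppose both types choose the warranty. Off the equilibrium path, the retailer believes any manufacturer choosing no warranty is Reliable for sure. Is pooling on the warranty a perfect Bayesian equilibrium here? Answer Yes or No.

No

On path, the retailer holds the prior and pays 2/5·34 + 3/5·29 = 31. Off path (no warranty), believing Reliable, it pays 34.
Reliable: the warranty nets 31 − 5 = 26; no warranty nets 34. Reliable would deviate.
Flimsy: the warranty nets 31 − 17 = 14; no warranty nets 34. Flimsy would deviate.
A type deviates, so pooling fails.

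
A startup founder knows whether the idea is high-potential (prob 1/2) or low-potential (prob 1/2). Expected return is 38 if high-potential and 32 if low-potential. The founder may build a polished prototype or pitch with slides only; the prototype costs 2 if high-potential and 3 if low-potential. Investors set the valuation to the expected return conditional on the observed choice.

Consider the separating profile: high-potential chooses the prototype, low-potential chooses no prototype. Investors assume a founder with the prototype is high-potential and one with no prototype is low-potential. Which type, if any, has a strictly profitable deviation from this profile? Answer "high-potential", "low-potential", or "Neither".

The prototype pays 38; no prototype pays 32.
high-potential: assigned the prototype, nets 38 − 2 = 36; deviating to no prototype nets 32.
low-potential: assigned no prototype, nets 32; deviating to the prototype nets 38 − 3 = 35.
The low-potential type gains 3 by deviating.

low-potential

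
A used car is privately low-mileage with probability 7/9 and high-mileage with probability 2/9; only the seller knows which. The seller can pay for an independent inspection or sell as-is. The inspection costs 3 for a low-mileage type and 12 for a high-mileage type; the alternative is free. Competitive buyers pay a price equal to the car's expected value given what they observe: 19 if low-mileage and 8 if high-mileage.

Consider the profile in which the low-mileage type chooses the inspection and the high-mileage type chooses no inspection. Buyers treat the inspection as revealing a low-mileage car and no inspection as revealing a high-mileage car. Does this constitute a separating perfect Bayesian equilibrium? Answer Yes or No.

Under these beliefs, the inspection earns price 19 and no inspection earns price 8.
low-mileage: the inspection nets 19 − 3 = 16; no inspection nets 8. low-mileage prefers the inspection.
high-mileage: the inspection nets 19 − 12 = 7; no inspection nets 8. high-mileage prefers no inspection.
Neither type deviates, so the separating profile is an equilibrium.

Yes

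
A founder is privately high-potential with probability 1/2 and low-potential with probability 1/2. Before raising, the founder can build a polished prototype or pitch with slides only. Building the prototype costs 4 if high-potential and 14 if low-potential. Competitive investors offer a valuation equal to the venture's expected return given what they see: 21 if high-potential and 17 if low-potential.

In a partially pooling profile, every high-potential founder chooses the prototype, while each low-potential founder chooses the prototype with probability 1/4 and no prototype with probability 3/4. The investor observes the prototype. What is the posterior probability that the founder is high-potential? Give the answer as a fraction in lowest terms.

4/5

P(the prototype) = (1/2)·1 + (1/2)·(1/4) = 5/8.
By Bayes' rule, P(high-potential | the prototype) = (1/2) / (5/8) = 4/5.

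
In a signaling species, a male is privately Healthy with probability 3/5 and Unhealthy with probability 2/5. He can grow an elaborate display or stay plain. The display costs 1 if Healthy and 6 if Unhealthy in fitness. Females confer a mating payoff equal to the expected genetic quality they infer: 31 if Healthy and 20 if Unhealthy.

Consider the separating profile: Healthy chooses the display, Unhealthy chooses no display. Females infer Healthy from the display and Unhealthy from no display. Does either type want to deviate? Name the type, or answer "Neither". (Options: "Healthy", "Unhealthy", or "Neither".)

Unhealthy

The display pays 31; no display pays 20.
Healthy: assigned the display, nets 31 − 1 = 30; deviating to no display nets 20.
Unhealthy: assigned no display, nets 20; deviating to the display nets 31 − 6 = 25.
The Unhealthy type gains 5 by deviating.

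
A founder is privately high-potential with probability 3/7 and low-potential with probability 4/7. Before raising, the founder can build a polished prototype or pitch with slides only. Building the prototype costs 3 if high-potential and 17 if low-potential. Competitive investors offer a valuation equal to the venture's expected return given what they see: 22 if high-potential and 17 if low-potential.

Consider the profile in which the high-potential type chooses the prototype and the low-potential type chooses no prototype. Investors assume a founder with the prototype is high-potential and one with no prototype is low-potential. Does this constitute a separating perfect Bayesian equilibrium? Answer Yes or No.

Yes

Under these beliefs, the prototype earns valuation 22 and no prototype earns valuation 17.
high-potential: the prototype nets 22 − 3 = 19; no prototype nets 17. high-potential prefers the prototype.
low-potential: the prototype nets 22 − 17 = 5; no prototype nets 17. low-potential prefers no prototype.
Neither type deviates, so the separating profile is an equilibrium.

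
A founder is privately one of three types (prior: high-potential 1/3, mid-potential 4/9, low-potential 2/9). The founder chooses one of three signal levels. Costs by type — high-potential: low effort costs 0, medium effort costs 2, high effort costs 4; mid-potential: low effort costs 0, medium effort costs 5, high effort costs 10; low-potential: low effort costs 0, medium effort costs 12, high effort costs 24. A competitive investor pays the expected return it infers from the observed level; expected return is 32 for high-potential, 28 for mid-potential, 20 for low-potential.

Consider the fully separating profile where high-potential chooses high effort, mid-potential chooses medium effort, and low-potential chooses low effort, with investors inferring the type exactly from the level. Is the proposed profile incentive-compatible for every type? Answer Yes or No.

Yes

Separating valuations: high effort → 32, medium effort → 28, low effort → 20.
high-potential (assigned high effort): low effort: 20 − 0 = 20; medium effort: 28 − 2 = 26; high effort: 32 − 4 = 28. high-potential stays.
mid-potential (assigned medium effort): low effort: 20 − 0 = 20; medium effort: 28 − 5 = 23; high effort: 32 − 10 = 22. mid-potential stays.
low-potential (assigned low effort): low effort: 20 − 0 = 20; medium effort: 28 − 12 = 16; high effort: 32 − 24 = 8. low-potential stays.
Every type prefers its assigned level; separation holds.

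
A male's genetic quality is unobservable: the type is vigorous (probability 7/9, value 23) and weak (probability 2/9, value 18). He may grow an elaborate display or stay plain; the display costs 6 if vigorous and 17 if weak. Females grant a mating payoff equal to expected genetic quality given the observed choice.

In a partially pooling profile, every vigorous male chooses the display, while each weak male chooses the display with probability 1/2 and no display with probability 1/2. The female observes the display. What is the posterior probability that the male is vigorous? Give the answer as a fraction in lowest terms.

7/8

P(the display) = (7/9)·1 + (2/9)·(1/2) = 8/9.
By Bayes' rule, P(vigorous | the display) = (7/9) / (8/9) = 7/8.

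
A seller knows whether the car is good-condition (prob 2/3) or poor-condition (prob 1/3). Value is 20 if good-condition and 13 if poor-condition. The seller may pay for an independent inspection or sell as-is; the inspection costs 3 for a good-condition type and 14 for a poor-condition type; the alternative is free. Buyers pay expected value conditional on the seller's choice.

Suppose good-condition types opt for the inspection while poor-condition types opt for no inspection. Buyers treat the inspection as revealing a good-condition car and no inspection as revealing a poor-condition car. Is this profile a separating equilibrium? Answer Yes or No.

Under these beliefs, the inspection earns price 20 and no inspection earns price 13.
good-condition: the inspection nets 20 − 3 = 17; no inspection nets 13. good-condition prefers the inspection.
poor-condition: the inspection nets 20 − 14 = 6; no inspection nets 13. poor-condition prefers no inspection.
Neither type deviates, so the separating profile is an equilibrium.

Yes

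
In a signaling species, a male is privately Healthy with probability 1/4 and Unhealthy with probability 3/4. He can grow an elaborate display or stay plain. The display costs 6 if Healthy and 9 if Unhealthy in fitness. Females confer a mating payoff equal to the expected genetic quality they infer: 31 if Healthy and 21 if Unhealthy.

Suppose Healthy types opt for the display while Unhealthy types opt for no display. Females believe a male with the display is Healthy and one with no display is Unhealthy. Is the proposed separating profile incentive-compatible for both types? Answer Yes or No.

No

Under these beliefs, the display earns mating payoff 31 and no display earns mating payoff 21.
Healthy: the display nets 31 − 6 = 25; no display nets 21. Healthy prefers the display.
Unhealthy: the display nets 31 − 9 = 22; no display nets 21. Unhealthy would deviate to the display.
Unhealthy has a profitable deviation, so the profile is not an equilibrium.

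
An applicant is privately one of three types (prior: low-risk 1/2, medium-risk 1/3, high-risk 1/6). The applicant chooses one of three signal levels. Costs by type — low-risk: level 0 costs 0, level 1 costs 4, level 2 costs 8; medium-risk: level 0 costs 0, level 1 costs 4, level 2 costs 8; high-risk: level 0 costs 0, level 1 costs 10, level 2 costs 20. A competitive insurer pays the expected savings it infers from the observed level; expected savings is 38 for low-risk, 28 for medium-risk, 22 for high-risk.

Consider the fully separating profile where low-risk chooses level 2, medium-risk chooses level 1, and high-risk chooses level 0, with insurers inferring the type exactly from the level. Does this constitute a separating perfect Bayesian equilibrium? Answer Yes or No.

Separating rebates: level 2 → 38, level 1 → 28, level 0 → 22.
low-risk (assigned level 2): level 0: 22 − 0 = 22; level 1: 28 − 4 = 24; level 2: 38 − 8 = 30. low-risk stays.
medium-risk (assigned level 1): level 0: 22 − 0 = 22; level 1: 28 − 4 = 24; level 2: 38 − 8 = 30. medium-risk prefers level 2.
high-risk (assigned level 0): level 0: 22 − 0 = 22; level 1: 28 − 10 = 18; level 2: 38 − 20 = 18. high-risk stays.
At least one type deviates; the separating profile fails.

No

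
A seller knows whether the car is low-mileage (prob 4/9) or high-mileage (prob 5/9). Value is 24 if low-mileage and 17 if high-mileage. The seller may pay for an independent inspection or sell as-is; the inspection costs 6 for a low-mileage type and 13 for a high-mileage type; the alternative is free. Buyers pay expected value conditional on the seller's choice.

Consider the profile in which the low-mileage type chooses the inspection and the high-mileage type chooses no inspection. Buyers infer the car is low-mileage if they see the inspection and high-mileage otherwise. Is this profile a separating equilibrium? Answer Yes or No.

Under these beliefs, the inspection earns price 24 and no inspection earns price 17.
low-mileage: the inspection nets 24 − 6 = 18; no inspection nets 17. low-mileage prefers the inspection.
high-mileage: the inspection nets 24 − 13 = 11; no inspection nets 17. high-mileage prefers no inspection.
Neither type deviates, so the separating profile is an equilibrium.

Yes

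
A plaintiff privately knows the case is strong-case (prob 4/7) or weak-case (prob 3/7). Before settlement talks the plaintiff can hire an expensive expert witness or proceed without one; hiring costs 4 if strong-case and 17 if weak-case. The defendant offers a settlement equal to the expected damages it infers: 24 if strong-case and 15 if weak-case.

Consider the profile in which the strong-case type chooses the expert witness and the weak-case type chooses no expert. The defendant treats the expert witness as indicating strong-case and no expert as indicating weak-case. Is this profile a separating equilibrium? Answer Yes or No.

Yes

Under these beliefs, the expert witness earns settlement 24 and no expert earns settlement 15.
strong-case: the expert witness nets 24 − 4 = 20; no expert nets 15. strong-case prefers the expert witness.
weak-case: the expert witness nets 24 − 17 = 7; no expert nets 15. weak-case prefers no expert.
Neither type deviates, so the separating profile is an equilibrium.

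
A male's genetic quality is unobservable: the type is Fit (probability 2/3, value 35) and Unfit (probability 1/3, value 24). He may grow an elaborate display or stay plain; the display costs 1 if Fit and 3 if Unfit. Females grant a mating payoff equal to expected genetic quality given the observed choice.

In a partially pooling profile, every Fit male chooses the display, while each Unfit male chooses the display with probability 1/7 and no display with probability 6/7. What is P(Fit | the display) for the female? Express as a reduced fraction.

P(the display) = (2/3)·1 + (1/3)·(1/7) = 5/7.
By Bayes' rule, P(Fit | the display) = (2/3) / (5/7) = 14/15.

14/15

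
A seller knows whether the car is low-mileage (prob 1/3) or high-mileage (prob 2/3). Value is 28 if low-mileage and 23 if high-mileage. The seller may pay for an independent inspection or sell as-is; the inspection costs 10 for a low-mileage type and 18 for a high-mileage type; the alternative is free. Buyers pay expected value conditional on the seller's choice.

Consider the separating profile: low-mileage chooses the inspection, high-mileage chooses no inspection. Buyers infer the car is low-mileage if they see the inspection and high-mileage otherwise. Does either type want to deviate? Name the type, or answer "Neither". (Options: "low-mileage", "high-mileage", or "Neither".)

low-mileage

The inspection pays 28; no inspection pays 23.
low-mileage: assigned the inspection, nets 28 − 10 = 18; deviating to no inspection nets 23.
high-mileage: assigned no inspection, nets 23; deviating to the inspection nets 28 − 18 = 10.
The low-mileage type gains 5 by deviating.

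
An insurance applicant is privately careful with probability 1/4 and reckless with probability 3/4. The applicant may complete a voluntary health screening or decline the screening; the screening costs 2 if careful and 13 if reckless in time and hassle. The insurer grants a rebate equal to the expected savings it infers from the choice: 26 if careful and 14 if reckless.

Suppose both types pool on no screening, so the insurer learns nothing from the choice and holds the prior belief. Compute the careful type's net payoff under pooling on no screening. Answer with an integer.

Pooled rebate = 1/4·26 + 3/4·14 = 17.
careful pays no cost for no screening, so net payoff = 17.

17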